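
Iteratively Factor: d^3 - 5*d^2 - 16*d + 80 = (d + 4)*(d^2 - 9*d + 20) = (d - 4)*(d + 4)*(d - 5)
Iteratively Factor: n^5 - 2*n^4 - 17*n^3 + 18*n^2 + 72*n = (n + 2)*(n^4 - 4*n^3 - 9*n^2 + 36*n) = (n - 3)*(n + 2)*(n^3 - n^2 - 12*n) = (n - 4)*(n - 3)*(n + 2)*(n^2 + 3*n) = n*(n - 4)*(n - 3)*(n + 2)*(n + 3)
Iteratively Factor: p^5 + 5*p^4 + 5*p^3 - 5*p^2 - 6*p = (p - 1)*(p^4 + 6*p^3 + 11*p^2 + 6*p) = (p - 1)*(p + 2)*(p^3 + 4*p^2 + 3*p) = p*(p - 1)*(p + 2)*(p^2 + 4*p + 3) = p*(p - 1)*(p + 2)*(p + 3)*(p + 1)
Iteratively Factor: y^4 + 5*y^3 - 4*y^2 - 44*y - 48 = (y + 4)*(y^3 + y^2 - 8*y - 12) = (y + 2)*(y + 4)*(y^2 - y - 6) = (y - 3)*(y + 2)*(y + 4)*(y + 2)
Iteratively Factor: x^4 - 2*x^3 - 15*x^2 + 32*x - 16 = (x - 1)*(x^3 - x^2 - 16*x + 16) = (x - 4)*(x - 1)*(x^2 + 3*x - 4) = (x - 4)*(x - 1)*(x + 4)*(x - 1)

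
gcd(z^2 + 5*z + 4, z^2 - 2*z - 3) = z + 1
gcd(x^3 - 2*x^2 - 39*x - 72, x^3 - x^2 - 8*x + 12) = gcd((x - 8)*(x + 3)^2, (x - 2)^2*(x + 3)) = x + 3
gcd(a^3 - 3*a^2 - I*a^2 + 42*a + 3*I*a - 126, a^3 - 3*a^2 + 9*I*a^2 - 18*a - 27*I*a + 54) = a^2 + a*(-3 + 6*I) - 18*I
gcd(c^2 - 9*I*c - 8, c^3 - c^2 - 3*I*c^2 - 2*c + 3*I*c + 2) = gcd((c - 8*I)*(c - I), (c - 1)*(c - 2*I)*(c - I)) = c - I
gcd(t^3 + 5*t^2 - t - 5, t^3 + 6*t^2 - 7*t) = t - 1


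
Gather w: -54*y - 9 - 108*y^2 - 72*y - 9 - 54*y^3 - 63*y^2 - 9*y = -54*y^3 - 171*y^2 - 135*y - 18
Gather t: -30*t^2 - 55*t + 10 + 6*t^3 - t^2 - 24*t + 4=6*t^3 - 31*t^2 - 79*t + 14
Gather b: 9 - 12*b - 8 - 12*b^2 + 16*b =-12*b^2 + 4*b + 1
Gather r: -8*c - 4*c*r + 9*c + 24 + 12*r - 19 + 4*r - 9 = c + r*(16 - 4*c) - 4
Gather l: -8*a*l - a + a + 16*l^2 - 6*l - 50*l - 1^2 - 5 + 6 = 16*l^2 + l*(-8*a - 56)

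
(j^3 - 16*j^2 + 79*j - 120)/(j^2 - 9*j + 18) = (j^2 - 13*j + 40)/(j - 6)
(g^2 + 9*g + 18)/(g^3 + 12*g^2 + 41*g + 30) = (g + 3)/(g^2 + 6*g + 5)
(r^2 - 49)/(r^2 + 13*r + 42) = (r - 7)/(r + 6)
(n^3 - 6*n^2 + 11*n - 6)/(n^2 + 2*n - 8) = (n^2 - 4*n + 3)/(n + 4)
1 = 1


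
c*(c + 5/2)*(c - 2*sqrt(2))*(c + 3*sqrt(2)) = c^4 + sqrt(2)*c^3 + 5*c^3/2 - 12*c^2 + 5*sqrt(2)*c^2/2 - 30*c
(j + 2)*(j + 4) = j^2 + 6*j + 8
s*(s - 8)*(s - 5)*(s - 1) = s^4 - 14*s^3 + 53*s^2 - 40*s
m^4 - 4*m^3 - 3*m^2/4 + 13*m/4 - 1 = (m - 4)*(m - 1/2)^2*(m + 1)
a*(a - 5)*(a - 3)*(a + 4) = a^4 - 4*a^3 - 17*a^2 + 60*a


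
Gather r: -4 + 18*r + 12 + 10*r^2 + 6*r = 10*r^2 + 24*r + 8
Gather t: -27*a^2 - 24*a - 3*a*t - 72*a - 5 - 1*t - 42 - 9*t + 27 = -27*a^2 - 96*a + t*(-3*a - 10) - 20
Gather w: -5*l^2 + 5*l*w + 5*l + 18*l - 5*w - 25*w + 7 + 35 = -5*l^2 + 23*l + w*(5*l - 30) + 42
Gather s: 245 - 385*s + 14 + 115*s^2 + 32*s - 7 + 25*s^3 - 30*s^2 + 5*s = 25*s^3 + 85*s^2 - 348*s + 252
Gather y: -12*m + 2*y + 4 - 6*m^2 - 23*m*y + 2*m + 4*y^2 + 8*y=-6*m^2 - 10*m + 4*y^2 + y*(10 - 23*m) + 4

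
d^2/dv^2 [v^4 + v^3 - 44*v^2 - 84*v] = 12*v^2 + 6*v - 88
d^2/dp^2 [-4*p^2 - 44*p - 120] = -8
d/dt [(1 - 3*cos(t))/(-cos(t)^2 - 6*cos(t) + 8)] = (3*cos(t)^2 - 2*cos(t) + 18)*sin(t)/(cos(t)^2 + 6*cos(t) - 8)^2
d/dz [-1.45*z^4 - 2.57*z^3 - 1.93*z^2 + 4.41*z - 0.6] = -5.8*z^3 - 7.71*z^2 - 3.86*z + 4.41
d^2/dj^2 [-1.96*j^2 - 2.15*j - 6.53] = -3.92000000000000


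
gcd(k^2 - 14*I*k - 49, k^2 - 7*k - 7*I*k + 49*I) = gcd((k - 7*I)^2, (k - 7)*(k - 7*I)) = k - 7*I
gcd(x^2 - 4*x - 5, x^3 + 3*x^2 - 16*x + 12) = 1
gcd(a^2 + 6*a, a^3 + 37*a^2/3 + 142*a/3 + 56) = a + 6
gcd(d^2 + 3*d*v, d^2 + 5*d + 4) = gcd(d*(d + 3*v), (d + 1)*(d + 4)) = 1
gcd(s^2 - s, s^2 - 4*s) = s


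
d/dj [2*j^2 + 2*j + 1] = 4*j + 2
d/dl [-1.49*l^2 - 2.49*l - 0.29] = -2.98*l - 2.49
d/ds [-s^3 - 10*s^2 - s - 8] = -3*s^2 - 20*s - 1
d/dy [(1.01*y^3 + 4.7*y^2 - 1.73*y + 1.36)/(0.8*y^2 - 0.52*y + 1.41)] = (0.808*y^4 - 1.0504*y^3 + 3.2123*y^2 + 11.078*y - 1.7321)/(0.64*y^4 - 0.832*y^3 + 2.5264*y^2 - 1.4664*y + 1.9881)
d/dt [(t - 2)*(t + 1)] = 2*t - 1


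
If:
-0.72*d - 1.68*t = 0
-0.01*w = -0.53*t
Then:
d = -0.0440251572327044*w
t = 0.0188679245283019*w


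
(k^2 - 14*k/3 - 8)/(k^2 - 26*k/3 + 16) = (3*k + 4)/(3*k - 8)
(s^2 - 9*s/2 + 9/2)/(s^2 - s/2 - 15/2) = (2*s - 3)/(2*s + 5)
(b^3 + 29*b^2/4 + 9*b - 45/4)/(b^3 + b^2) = (4*b^3 + 29*b^2 + 36*b - 45)/(4*b^2*(b + 1))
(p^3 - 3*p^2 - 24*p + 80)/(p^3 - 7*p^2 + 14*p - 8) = (p^2 + p - 20)/(p^2 - 3*p + 2)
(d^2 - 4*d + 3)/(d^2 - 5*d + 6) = (d - 1)/(d - 2)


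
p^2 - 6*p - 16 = (p - 8)*(p + 2)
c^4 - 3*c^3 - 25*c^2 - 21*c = c*(c - 7)*(c + 1)*(c + 3)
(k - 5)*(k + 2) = k^2 - 3*k - 10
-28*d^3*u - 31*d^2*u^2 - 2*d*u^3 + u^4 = u*(-7*d + u)*(d + u)*(4*d + u)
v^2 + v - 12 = (v - 3)*(v + 4)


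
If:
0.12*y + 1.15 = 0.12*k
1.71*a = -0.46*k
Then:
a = -0.269005847953216*y - 2.57797270955166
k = y + 9.58333333333333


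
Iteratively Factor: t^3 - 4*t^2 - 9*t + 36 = (t + 3)*(t^2 - 7*t + 12) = (t - 4)*(t + 3)*(t - 3)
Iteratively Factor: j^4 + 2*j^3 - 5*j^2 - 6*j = (j + 3)*(j^3 - j^2 - 2*j) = j*(j + 3)*(j^2 - j - 2) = j*(j + 1)*(j + 3)*(j - 2)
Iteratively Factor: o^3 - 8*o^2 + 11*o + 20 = (o - 5)*(o^2 - 3*o - 4) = (o - 5)*(o - 4)*(o + 1)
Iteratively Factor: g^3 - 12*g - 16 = (g + 2)*(g^2 - 2*g - 8) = (g + 2)^2*(g - 4)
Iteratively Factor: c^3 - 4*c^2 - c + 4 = (c + 1)*(c^2 - 5*c + 4) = (c - 4)*(c + 1)*(c - 1)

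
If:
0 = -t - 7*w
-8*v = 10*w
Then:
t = -7*w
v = -5*w/4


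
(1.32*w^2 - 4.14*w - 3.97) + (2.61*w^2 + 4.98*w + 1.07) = 3.93*w^2 + 0.840000000000001*w - 2.9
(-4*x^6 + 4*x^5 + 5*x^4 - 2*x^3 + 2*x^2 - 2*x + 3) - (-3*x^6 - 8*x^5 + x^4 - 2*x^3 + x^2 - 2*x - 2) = -x^6 + 12*x^5 + 4*x^4 + x^2 + 5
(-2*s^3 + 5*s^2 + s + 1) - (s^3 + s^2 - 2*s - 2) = -3*s^3 + 4*s^2 + 3*s + 3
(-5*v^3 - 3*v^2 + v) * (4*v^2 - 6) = -20*v^5 - 12*v^4 + 34*v^3 + 18*v^2 - 6*v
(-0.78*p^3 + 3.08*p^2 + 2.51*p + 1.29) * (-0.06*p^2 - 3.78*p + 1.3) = 0.0468*p^5 + 2.7636*p^4 - 12.807*p^3 - 5.5612*p^2 - 1.6132*p + 1.677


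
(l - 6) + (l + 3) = 2*l - 3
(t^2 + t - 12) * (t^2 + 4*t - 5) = t^4 + 5*t^3 - 13*t^2 - 53*t + 60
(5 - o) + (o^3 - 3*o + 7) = o^3 - 4*o + 12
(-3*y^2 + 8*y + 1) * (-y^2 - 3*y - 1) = 3*y^4 + y^3 - 22*y^2 - 11*y - 1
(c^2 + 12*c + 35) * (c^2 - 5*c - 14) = c^4 + 7*c^3 - 39*c^2 - 343*c - 490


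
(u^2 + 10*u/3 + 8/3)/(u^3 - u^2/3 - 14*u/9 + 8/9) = 3*(u + 2)/(3*u^2 - 5*u + 2)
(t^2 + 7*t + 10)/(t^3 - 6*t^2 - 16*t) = (t + 5)/(t*(t - 8))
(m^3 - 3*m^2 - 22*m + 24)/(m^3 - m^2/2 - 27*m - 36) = 2*(m - 1)/(2*m + 3)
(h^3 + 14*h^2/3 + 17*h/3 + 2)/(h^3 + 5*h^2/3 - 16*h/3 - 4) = (h + 1)/(h - 2)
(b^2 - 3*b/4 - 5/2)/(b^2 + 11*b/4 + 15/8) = 2*(b - 2)/(2*b + 3)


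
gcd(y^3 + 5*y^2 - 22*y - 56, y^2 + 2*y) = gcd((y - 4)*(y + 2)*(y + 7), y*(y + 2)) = y + 2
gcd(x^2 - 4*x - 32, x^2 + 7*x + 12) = x + 4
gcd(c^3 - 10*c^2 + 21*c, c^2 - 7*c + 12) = c - 3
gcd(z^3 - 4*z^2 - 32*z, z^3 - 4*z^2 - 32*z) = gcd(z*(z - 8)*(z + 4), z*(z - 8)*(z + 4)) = z^3 - 4*z^2 - 32*z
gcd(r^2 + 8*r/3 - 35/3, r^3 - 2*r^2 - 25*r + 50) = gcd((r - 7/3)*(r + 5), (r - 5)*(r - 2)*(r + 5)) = r + 5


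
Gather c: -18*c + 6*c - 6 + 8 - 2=-12*c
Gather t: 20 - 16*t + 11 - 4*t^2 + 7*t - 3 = -4*t^2 - 9*t + 28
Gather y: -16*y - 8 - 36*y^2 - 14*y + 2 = -36*y^2 - 30*y - 6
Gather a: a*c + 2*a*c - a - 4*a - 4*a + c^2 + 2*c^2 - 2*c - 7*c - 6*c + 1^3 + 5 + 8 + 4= a*(3*c - 9) + 3*c^2 - 15*c + 18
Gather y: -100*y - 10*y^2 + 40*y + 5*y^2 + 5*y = -5*y^2 - 55*y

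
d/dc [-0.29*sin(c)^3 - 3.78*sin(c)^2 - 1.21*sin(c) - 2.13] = (-7.56*sin(c) + 0.435*cos(2*c) - 1.645)*cos(c)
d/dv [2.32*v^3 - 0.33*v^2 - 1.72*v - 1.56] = 6.96*v^2 - 0.66*v - 1.72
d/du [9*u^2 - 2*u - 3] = 18*u - 2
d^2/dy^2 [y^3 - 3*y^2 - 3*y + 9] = 6*y - 6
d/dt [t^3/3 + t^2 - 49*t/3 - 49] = t^2 + 2*t - 49/3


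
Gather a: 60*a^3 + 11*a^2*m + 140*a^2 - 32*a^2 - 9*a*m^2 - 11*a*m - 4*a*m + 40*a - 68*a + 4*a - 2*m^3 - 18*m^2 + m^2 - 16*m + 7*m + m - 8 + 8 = 60*a^3 + a^2*(11*m + 108) + a*(-9*m^2 - 15*m - 24) - 2*m^3 - 17*m^2 - 8*m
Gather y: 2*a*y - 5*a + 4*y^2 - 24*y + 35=-5*a + 4*y^2 + y*(2*a - 24) + 35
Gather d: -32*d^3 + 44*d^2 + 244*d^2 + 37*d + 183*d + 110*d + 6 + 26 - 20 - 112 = -32*d^3 + 288*d^2 + 330*d - 100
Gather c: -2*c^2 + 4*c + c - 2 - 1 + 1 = -2*c^2 + 5*c - 2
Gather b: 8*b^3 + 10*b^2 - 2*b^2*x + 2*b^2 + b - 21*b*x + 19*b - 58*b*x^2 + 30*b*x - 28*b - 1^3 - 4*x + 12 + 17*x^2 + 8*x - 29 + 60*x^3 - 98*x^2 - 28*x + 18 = 8*b^3 + b^2*(12 - 2*x) + b*(-58*x^2 + 9*x - 8) + 60*x^3 - 81*x^2 - 24*x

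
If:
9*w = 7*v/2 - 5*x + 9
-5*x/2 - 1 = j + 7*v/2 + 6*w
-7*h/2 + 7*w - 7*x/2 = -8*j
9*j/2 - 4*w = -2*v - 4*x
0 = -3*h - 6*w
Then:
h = -13344/38165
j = 56/7633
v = -41942/38165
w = 6672/38165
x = 27328/38165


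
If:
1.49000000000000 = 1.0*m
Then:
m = 1.49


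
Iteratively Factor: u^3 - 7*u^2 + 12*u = (u - 3)*(u^2 - 4*u) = (u - 4)*(u - 3)*(u)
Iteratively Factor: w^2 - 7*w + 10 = (w - 2)*(w - 5)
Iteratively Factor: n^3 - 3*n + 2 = (n - 1)*(n^2 + n - 2) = (n - 1)*(n + 2)*(n - 1)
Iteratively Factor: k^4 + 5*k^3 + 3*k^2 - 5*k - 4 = (k - 1)*(k^3 + 6*k^2 + 9*k + 4) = (k - 1)*(k + 4)*(k^2 + 2*k + 1) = (k - 1)*(k + 1)*(k + 4)*(k + 1)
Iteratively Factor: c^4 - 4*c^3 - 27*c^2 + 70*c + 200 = (c - 5)*(c^3 + c^2 - 22*c - 40) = (c - 5)*(c + 2)*(c^2 - c - 20) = (c - 5)*(c + 2)*(c + 4)*(c - 5)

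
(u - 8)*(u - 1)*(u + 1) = u^3 - 8*u^2 - u + 8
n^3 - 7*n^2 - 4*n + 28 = (n - 7)*(n - 2)*(n + 2)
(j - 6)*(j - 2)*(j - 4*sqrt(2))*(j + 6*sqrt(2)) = j^4 - 8*j^3 + 2*sqrt(2)*j^3 - 36*j^2 - 16*sqrt(2)*j^2 + 24*sqrt(2)*j + 384*j - 576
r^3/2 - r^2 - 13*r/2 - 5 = (r/2 + 1/2)*(r - 5)*(r + 2)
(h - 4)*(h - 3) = h^2 - 7*h + 12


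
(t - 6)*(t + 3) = t^2 - 3*t - 18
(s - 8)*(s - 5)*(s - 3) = s^3 - 16*s^2 + 79*s - 120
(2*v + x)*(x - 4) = 2*v*x - 8*v + x^2 - 4*x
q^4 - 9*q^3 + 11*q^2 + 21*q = q*(q - 7)*(q - 3)*(q + 1)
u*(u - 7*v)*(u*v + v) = u^3*v - 7*u^2*v^2 + u^2*v - 7*u*v^2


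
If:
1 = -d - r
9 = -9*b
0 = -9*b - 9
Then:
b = -1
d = -r - 1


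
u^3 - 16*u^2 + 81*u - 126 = (u - 7)*(u - 6)*(u - 3)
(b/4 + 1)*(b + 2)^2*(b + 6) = b^4/4 + 7*b^3/2 + 17*b^2 + 34*b + 24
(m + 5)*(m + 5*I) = m^2 + 5*m + 5*I*m + 25*I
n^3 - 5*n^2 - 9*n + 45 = (n - 5)*(n - 3)*(n + 3)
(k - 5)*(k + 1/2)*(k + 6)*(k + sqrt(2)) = k^4 + sqrt(2)*k^3 + 3*k^3/2 - 59*k^2/2 + 3*sqrt(2)*k^2/2 - 59*sqrt(2)*k/2 - 15*k - 15*sqrt(2)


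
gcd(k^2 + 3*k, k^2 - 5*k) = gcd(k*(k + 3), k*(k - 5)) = k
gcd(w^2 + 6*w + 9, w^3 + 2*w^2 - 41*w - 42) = 1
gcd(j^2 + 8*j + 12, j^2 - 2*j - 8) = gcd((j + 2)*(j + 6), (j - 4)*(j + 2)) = j + 2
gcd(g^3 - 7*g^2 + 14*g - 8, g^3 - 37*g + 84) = g - 4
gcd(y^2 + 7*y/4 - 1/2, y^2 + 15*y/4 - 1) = y - 1/4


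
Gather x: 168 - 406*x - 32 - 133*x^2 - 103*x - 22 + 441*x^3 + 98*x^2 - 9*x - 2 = 441*x^3 - 35*x^2 - 518*x + 112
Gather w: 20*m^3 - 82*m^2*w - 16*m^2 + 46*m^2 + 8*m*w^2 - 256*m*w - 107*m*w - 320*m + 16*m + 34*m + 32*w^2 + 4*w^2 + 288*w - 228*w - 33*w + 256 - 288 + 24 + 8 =20*m^3 + 30*m^2 - 270*m + w^2*(8*m + 36) + w*(-82*m^2 - 363*m + 27)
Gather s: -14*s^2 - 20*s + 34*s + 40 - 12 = -14*s^2 + 14*s + 28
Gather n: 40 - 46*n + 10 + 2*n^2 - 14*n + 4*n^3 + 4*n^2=4*n^3 + 6*n^2 - 60*n + 50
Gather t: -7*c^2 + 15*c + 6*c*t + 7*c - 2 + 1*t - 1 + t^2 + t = -7*c^2 + 22*c + t^2 + t*(6*c + 2) - 3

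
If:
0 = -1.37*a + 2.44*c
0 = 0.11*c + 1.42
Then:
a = -22.99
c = -12.91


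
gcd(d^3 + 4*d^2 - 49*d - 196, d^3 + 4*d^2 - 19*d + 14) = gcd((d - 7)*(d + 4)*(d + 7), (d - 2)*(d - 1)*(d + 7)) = d + 7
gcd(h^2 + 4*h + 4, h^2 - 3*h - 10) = h + 2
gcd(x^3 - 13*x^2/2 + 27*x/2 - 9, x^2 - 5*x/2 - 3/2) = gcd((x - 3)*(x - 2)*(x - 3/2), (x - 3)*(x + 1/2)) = x - 3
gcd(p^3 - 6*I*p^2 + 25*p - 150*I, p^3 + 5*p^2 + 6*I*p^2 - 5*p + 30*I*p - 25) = p + 5*I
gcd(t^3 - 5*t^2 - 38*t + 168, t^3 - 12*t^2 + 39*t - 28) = t^2 - 11*t + 28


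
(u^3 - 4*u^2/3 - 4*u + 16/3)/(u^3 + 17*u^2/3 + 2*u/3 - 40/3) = (u - 2)/(u + 5)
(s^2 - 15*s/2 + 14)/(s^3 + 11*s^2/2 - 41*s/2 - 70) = (2*s - 7)/(2*s^2 + 19*s + 35)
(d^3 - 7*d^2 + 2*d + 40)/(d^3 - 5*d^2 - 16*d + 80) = (d + 2)/(d + 4)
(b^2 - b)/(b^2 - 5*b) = (b - 1)/(b - 5)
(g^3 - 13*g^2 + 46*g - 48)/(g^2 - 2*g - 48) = (g^2 - 5*g + 6)/(g + 6)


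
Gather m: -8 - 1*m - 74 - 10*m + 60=-11*m - 22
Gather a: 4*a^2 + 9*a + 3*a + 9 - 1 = 4*a^2 + 12*a + 8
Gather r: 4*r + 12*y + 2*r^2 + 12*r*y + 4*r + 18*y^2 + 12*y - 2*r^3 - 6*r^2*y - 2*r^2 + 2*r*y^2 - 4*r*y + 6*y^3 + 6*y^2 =-2*r^3 - 6*r^2*y + r*(2*y^2 + 8*y + 8) + 6*y^3 + 24*y^2 + 24*y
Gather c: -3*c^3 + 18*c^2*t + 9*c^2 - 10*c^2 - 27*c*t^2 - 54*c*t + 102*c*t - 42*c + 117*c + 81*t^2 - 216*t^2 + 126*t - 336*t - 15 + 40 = -3*c^3 + c^2*(18*t - 1) + c*(-27*t^2 + 48*t + 75) - 135*t^2 - 210*t + 25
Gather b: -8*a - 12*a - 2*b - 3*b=-20*a - 5*b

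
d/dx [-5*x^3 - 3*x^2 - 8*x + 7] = -15*x^2 - 6*x - 8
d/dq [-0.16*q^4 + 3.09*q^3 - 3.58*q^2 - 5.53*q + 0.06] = -0.64*q^3 + 9.27*q^2 - 7.16*q - 5.53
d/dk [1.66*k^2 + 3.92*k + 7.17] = 3.32*k + 3.92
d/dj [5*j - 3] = 5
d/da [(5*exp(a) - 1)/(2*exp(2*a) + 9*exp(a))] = (-10*exp(2*a) + 4*exp(a) + 9)*exp(-a)/(4*exp(2*a) + 36*exp(a) + 81)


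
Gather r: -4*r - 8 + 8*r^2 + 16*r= 8*r^2 + 12*r - 8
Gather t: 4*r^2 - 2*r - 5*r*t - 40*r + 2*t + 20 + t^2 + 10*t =4*r^2 - 42*r + t^2 + t*(12 - 5*r) + 20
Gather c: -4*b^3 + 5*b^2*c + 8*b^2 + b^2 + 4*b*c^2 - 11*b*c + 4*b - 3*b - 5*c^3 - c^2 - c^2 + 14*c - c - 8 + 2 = -4*b^3 + 9*b^2 + b - 5*c^3 + c^2*(4*b - 2) + c*(5*b^2 - 11*b + 13) - 6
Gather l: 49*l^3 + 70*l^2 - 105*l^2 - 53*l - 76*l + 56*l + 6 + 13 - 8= 49*l^3 - 35*l^2 - 73*l + 11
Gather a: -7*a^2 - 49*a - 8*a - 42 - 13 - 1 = -7*a^2 - 57*a - 56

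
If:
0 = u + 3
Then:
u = -3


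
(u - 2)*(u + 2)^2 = u^3 + 2*u^2 - 4*u - 8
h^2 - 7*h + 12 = (h - 4)*(h - 3)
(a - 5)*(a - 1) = a^2 - 6*a + 5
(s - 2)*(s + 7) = s^2 + 5*s - 14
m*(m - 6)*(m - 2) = m^3 - 8*m^2 + 12*m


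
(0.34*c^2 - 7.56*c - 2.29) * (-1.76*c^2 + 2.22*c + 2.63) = -0.5984*c^4 + 14.0604*c^3 - 11.8586*c^2 - 24.9666*c - 6.0227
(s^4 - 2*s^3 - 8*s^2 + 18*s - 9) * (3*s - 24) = 3*s^5 - 30*s^4 + 24*s^3 + 246*s^2 - 459*s + 216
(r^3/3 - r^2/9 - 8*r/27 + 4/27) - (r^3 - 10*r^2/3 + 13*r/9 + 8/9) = -2*r^3/3 + 29*r^2/9 - 47*r/27 - 20/27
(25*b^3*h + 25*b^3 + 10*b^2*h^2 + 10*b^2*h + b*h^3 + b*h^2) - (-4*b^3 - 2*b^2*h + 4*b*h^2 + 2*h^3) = 25*b^3*h + 29*b^3 + 10*b^2*h^2 + 12*b^2*h + b*h^3 - 3*b*h^2 - 2*h^3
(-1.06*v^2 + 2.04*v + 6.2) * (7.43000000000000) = -7.8758*v^2 + 15.1572*v + 46.066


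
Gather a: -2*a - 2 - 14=-2*a - 16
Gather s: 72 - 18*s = 72 - 18*s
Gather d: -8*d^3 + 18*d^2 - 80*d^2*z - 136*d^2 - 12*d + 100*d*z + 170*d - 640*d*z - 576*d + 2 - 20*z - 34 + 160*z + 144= -8*d^3 + d^2*(-80*z - 118) + d*(-540*z - 418) + 140*z + 112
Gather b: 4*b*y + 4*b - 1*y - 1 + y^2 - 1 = b*(4*y + 4) + y^2 - y - 2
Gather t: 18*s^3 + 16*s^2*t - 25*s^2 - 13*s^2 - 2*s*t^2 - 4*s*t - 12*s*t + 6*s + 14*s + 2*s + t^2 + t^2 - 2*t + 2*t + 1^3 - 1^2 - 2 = 18*s^3 - 38*s^2 + 22*s + t^2*(2 - 2*s) + t*(16*s^2 - 16*s) - 2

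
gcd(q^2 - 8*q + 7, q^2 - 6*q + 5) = q - 1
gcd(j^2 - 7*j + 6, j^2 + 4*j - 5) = j - 1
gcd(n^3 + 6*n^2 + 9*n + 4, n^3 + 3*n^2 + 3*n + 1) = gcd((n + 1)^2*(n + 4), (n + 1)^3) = n^2 + 2*n + 1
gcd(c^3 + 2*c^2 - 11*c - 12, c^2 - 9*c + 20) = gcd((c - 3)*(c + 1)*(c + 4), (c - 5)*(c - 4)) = 1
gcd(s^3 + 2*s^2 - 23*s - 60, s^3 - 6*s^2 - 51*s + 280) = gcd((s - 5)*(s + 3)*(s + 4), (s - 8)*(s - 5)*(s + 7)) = s - 5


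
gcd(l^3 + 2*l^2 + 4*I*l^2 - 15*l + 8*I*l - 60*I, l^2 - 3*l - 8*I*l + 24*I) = l - 3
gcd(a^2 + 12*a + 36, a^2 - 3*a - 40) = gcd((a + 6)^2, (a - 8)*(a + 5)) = 1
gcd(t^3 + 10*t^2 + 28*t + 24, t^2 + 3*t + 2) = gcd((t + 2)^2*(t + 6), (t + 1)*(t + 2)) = t + 2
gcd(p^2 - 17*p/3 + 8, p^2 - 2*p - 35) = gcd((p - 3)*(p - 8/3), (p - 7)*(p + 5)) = 1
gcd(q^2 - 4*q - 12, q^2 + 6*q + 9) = 1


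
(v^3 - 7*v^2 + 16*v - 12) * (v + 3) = v^4 - 4*v^3 - 5*v^2 + 36*v - 36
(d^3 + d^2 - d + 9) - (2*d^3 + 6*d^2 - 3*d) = -d^3 - 5*d^2 + 2*d + 9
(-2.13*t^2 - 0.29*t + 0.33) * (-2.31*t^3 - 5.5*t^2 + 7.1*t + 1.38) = 4.9203*t^5 + 12.3849*t^4 - 14.2903*t^3 - 6.8134*t^2 + 1.9428*t + 0.4554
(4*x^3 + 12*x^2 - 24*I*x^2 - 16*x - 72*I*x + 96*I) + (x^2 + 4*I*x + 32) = 4*x^3 + 13*x^2 - 24*I*x^2 - 16*x - 68*I*x + 32 + 96*I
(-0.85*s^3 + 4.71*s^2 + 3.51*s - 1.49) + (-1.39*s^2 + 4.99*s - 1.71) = -0.85*s^3 + 3.32*s^2 + 8.5*s - 3.2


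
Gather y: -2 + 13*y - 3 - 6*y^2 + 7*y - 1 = -6*y^2 + 20*y - 6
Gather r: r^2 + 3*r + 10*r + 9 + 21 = r^2 + 13*r + 30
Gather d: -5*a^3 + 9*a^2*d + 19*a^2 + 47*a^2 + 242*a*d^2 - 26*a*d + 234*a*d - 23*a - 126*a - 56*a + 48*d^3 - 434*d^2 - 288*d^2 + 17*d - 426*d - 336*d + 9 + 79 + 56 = -5*a^3 + 66*a^2 - 205*a + 48*d^3 + d^2*(242*a - 722) + d*(9*a^2 + 208*a - 745) + 144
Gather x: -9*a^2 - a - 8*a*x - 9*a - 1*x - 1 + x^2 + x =-9*a^2 - 8*a*x - 10*a + x^2 - 1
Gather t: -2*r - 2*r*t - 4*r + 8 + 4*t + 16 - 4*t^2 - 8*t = -6*r - 4*t^2 + t*(-2*r - 4) + 24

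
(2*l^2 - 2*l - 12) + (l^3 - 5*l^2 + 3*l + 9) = l^3 - 3*l^2 + l - 3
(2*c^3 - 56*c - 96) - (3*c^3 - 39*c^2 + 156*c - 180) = -c^3 + 39*c^2 - 212*c + 84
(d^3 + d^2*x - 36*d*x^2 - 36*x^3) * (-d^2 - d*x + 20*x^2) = -d^5 - 2*d^4*x + 55*d^3*x^2 + 92*d^2*x^3 - 684*d*x^4 - 720*x^5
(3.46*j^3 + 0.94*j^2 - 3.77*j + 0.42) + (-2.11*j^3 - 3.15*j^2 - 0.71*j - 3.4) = 1.35*j^3 - 2.21*j^2 - 4.48*j - 2.98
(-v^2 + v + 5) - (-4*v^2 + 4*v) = 3*v^2 - 3*v + 5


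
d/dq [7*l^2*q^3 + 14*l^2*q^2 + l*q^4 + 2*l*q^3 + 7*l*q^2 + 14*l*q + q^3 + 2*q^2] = 21*l^2*q^2 + 28*l^2*q + 4*l*q^3 + 6*l*q^2 + 14*l*q + 14*l + 3*q^2 + 4*q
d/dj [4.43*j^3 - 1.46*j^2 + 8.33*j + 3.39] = 13.29*j^2 - 2.92*j + 8.33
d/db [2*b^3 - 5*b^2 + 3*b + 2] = 6*b^2 - 10*b + 3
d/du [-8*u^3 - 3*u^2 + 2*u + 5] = -24*u^2 - 6*u + 2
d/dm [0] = 0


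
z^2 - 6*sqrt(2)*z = z*(z - 6*sqrt(2))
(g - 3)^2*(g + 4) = g^3 - 2*g^2 - 15*g + 36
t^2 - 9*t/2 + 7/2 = (t - 7/2)*(t - 1)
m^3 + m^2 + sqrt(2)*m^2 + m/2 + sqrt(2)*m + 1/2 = (m + 1)*(m + sqrt(2)/2)^2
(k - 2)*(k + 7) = k^2 + 5*k - 14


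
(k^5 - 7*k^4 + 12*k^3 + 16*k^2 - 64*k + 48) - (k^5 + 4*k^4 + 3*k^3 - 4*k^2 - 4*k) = -11*k^4 + 9*k^3 + 20*k^2 - 60*k + 48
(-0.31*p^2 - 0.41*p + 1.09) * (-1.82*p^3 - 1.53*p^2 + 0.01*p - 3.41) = 0.5642*p^5 + 1.2205*p^4 - 1.3596*p^3 - 0.6147*p^2 + 1.409*p - 3.7169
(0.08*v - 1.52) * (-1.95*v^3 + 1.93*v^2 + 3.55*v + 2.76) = -0.156*v^4 + 3.1184*v^3 - 2.6496*v^2 - 5.1752*v - 4.1952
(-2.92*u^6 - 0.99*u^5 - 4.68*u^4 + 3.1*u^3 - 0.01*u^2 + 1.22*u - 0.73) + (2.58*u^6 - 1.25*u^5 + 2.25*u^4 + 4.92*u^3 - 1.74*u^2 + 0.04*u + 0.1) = -0.34*u^6 - 2.24*u^5 - 2.43*u^4 + 8.02*u^3 - 1.75*u^2 + 1.26*u - 0.63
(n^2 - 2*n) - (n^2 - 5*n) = 3*n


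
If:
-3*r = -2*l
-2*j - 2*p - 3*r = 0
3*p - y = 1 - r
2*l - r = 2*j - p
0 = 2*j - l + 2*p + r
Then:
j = 0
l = 0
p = 0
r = 0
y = -1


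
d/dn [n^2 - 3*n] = 2*n - 3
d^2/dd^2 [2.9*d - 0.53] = 0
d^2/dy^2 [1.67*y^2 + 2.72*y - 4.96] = 3.34000000000000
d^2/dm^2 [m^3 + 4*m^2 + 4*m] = 6*m + 8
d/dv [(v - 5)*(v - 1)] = 2*v - 6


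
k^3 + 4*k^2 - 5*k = k*(k - 1)*(k + 5)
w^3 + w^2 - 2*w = w*(w - 1)*(w + 2)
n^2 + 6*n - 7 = (n - 1)*(n + 7)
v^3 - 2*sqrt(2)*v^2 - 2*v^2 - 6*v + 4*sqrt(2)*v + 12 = (v - 2)*(v - 3*sqrt(2))*(v + sqrt(2))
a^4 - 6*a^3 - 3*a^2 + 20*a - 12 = (a - 6)*(a - 1)^2*(a + 2)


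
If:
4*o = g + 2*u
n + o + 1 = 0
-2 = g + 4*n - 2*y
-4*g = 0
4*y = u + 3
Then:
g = 0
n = -3/10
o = -7/10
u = -7/5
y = 2/5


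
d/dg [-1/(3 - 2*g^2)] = -4*g/(2*g^2 - 3)^2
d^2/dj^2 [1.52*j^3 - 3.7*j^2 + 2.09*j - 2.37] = 9.12*j - 7.4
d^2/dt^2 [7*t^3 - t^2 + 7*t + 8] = 42*t - 2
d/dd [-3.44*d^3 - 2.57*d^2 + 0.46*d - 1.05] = -10.32*d^2 - 5.14*d + 0.46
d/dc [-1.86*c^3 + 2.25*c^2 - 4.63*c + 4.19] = -5.58*c^2 + 4.5*c - 4.63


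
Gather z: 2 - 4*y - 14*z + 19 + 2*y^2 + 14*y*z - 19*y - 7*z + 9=2*y^2 - 23*y + z*(14*y - 21) + 30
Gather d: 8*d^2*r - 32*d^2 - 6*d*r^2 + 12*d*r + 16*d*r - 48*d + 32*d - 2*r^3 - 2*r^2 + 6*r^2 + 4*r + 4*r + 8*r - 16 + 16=d^2*(8*r - 32) + d*(-6*r^2 + 28*r - 16) - 2*r^3 + 4*r^2 + 16*r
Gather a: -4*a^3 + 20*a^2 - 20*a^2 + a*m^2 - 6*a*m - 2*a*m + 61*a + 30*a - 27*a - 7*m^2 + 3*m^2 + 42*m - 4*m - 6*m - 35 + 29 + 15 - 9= -4*a^3 + a*(m^2 - 8*m + 64) - 4*m^2 + 32*m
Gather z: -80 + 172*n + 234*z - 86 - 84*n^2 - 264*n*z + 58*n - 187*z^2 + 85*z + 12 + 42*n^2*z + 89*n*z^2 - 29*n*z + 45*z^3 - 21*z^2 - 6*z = -84*n^2 + 230*n + 45*z^3 + z^2*(89*n - 208) + z*(42*n^2 - 293*n + 313) - 154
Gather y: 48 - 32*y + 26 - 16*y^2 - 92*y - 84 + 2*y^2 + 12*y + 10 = -14*y^2 - 112*y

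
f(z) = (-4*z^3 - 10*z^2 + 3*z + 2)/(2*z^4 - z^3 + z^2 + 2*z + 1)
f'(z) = (-12*z^2 - 20*z + 3)/(2*z^4 - z^3 + z^2 + 2*z + 1) + (-8*z^3 + 3*z^2 - 2*z - 2)*(-4*z^3 - 10*z^2 + 3*z + 2)/(2*z^4 - z^3 + z^2 + 2*z + 1)^2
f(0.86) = -1.37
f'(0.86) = -3.59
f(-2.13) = -0.21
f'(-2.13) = -0.55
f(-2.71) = 0.00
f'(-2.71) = -0.24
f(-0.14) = 1.88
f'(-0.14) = 3.35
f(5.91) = -0.51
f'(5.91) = 0.11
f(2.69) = -1.42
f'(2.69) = 0.64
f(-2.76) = 0.01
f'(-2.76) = -0.22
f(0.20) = 1.51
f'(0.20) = -3.50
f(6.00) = -0.50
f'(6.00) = 0.11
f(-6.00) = 0.17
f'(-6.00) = 0.00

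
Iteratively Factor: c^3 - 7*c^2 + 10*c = (c - 5)*(c^2 - 2*c) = c*(c - 5)*(c - 2)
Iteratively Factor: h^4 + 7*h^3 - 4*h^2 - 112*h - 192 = (h + 4)*(h^3 + 3*h^2 - 16*h - 48) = (h + 3)*(h + 4)*(h^2 - 16) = (h - 4)*(h + 3)*(h + 4)*(h + 4)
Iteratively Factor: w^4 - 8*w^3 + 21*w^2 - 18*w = (w - 2)*(w^3 - 6*w^2 + 9*w) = w*(w - 2)*(w^2 - 6*w + 9) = w*(w - 3)*(w - 2)*(w - 3)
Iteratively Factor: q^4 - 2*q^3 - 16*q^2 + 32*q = (q)*(q^3 - 2*q^2 - 16*q + 32) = q*(q + 4)*(q^2 - 6*q + 8) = q*(q - 2)*(q + 4)*(q - 4)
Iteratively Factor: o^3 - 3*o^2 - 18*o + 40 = (o - 5)*(o^2 + 2*o - 8) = (o - 5)*(o - 2)*(o + 4)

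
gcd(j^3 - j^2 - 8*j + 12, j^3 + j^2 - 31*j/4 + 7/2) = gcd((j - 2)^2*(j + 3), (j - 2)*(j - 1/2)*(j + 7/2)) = j - 2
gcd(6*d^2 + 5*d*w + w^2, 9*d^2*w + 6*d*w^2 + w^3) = 3*d + w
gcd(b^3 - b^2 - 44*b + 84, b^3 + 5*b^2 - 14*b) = b^2 + 5*b - 14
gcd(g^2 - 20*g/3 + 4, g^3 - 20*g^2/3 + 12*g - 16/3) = g - 2/3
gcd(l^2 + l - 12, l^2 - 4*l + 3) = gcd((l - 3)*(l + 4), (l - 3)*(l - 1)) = l - 3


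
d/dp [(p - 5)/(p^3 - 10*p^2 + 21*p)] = (p*(p^2 - 10*p + 21) - (p - 5)*(3*p^2 - 20*p + 21))/(p^2*(p^2 - 10*p + 21)^2)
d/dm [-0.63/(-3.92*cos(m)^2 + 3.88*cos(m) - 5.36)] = (4.9392*cos(m) - 2.4444)*sin(m)/(3.92*cos(m)^2 - 3.88*cos(m) + 5.36)^2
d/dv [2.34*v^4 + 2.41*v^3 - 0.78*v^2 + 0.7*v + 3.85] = 9.36*v^3 + 7.23*v^2 - 1.56*v + 0.7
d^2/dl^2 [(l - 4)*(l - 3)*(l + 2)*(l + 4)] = 12*l^2 - 6*l - 44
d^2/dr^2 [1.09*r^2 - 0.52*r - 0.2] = 2.18000000000000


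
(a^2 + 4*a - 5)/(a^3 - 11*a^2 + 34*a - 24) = (a + 5)/(a^2 - 10*a + 24)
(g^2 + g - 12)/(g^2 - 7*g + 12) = (g + 4)/(g - 4)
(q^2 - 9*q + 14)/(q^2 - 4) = (q - 7)/(q + 2)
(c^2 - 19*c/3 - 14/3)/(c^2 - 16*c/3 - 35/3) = (3*c + 2)/(3*c + 5)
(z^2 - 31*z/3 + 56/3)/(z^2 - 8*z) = (z - 7/3)/z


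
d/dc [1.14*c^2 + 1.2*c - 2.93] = 2.28*c + 1.2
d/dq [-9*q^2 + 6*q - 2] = 6 - 18*q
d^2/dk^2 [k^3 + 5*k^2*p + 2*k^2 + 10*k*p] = 6*k + 10*p + 4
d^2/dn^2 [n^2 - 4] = 2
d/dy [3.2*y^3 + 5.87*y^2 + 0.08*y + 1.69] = 9.6*y^2 + 11.74*y + 0.08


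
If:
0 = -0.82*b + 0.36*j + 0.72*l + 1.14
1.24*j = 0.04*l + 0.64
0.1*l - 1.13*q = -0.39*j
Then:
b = 8.95534279125026*q + 0.0215948004752254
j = 0.32378223495702*q + 0.458452722063037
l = 10.0372492836676*q - 1.78796561604585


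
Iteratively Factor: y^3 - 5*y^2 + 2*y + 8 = (y + 1)*(y^2 - 6*y + 8) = (y - 4)*(y + 1)*(y - 2)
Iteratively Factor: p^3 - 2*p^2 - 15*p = (p)*(p^2 - 2*p - 15) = p*(p + 3)*(p - 5)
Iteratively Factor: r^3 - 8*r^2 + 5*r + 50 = (r - 5)*(r^2 - 3*r - 10) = (r - 5)*(r + 2)*(r - 5)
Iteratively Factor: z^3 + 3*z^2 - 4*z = (z - 1)*(z^2 + 4*z) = (z - 1)*(z + 4)*(z)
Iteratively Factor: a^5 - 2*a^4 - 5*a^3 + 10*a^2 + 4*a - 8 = (a + 2)*(a^4 - 4*a^3 + 3*a^2 + 4*a - 4) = (a - 2)*(a + 2)*(a^3 - 2*a^2 - a + 2) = (a - 2)*(a + 1)*(a + 2)*(a^2 - 3*a + 2) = (a - 2)^2*(a + 1)*(a + 2)*(a - 1)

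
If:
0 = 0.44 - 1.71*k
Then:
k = 0.26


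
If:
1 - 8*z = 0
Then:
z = 1/8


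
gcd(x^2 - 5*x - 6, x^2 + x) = x + 1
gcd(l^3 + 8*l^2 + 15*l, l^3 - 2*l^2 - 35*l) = l^2 + 5*l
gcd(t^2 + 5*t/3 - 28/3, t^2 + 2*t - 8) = t + 4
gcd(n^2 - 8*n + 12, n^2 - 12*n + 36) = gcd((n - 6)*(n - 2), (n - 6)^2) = n - 6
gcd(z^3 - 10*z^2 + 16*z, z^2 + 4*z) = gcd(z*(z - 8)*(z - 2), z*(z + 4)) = z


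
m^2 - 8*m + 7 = (m - 7)*(m - 1)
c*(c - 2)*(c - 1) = c^3 - 3*c^2 + 2*c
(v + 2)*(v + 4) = v^2 + 6*v + 8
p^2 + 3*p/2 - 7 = (p - 2)*(p + 7/2)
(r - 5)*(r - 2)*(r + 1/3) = r^3 - 20*r^2/3 + 23*r/3 + 10/3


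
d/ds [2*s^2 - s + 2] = 4*s - 1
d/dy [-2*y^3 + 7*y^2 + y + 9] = -6*y^2 + 14*y + 1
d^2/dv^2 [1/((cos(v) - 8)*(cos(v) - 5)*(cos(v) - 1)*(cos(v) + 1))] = (-8060*(1 - cos(v)^2)^2*cos(v) + 11846*(1 - cos(v)^2)^2 - 2730*sin(v)^6 + 16*cos(v)^8 - 299*cos(v)^7 - 761*cos(v)^6 + 2860*cos(v)^5 - 11219*cos(v)^3 + 13319*cos(v)^2 + 8658*cos(v) - 12574)/((cos(v) - 8)^3*(cos(v) - 5)^3*sin(v)^6)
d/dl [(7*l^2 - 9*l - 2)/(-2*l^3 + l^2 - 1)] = (-2*l*(3*l - 1)*(-7*l^2 + 9*l + 2) + (9 - 14*l)*(2*l^3 - l^2 + 1))/(2*l^3 - l^2 + 1)^2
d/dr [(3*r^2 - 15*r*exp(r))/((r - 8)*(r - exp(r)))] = 3*(-r*(1 - exp(r))*(r - 8)*(r - 5*exp(r)) + r*(-r + 5*exp(r))*(r - exp(r)) + (r - 8)*(r - exp(r))*(-5*r*exp(r) + 2*r - 5*exp(r)))/((r - 8)^2*(r - exp(r))^2)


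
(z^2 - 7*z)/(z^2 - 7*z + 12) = z*(z - 7)/(z^2 - 7*z + 12)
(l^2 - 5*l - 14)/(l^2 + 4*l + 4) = (l - 7)/(l + 2)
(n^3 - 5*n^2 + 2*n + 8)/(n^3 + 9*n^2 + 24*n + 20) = (n^3 - 5*n^2 + 2*n + 8)/(n^3 + 9*n^2 + 24*n + 20)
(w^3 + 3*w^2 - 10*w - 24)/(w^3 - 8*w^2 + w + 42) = (w + 4)/(w - 7)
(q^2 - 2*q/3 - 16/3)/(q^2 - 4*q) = (3*q^2 - 2*q - 16)/(3*q*(q - 4))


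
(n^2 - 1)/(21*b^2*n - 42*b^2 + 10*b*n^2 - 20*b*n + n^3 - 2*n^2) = (n^2 - 1)/(21*b^2*n - 42*b^2 + 10*b*n^2 - 20*b*n + n^3 - 2*n^2)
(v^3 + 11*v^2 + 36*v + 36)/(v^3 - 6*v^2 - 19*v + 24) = (v^2 + 8*v + 12)/(v^2 - 9*v + 8)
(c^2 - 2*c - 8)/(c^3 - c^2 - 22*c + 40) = (c + 2)/(c^2 + 3*c - 10)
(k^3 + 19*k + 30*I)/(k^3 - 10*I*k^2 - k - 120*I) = (k + 2*I)/(k - 8*I)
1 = 1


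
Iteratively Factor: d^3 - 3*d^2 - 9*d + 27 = (d - 3)*(d^2 - 9) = (d - 3)*(d + 3)*(d - 3)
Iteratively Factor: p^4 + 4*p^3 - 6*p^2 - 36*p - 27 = (p - 3)*(p^3 + 7*p^2 + 15*p + 9) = (p - 3)*(p + 1)*(p^2 + 6*p + 9) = (p - 3)*(p + 1)*(p + 3)*(p + 3)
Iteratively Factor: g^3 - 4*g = (g - 2)*(g^2 + 2*g) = g*(g - 2)*(g + 2)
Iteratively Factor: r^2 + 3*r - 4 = (r - 1)*(r + 4)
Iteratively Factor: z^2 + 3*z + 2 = (z + 1)*(z + 2)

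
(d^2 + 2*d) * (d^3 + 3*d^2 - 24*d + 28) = d^5 + 5*d^4 - 18*d^3 - 20*d^2 + 56*d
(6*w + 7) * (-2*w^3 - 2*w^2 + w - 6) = -12*w^4 - 26*w^3 - 8*w^2 - 29*w - 42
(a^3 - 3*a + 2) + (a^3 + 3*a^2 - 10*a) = 2*a^3 + 3*a^2 - 13*a + 2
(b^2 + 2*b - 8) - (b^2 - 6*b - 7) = 8*b - 1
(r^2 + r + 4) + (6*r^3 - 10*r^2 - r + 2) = 6*r^3 - 9*r^2 + 6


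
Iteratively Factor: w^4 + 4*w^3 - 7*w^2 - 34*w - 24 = (w + 1)*(w^3 + 3*w^2 - 10*w - 24) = (w + 1)*(w + 2)*(w^2 + w - 12) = (w - 3)*(w + 1)*(w + 2)*(w + 4)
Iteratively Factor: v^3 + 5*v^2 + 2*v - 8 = (v - 1)*(v^2 + 6*v + 8) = (v - 1)*(v + 2)*(v + 4)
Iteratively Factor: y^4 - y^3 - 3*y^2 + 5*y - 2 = (y - 1)*(y^3 - 3*y + 2) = (y - 1)^2*(y^2 + y - 2) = (y - 1)^2*(y + 2)*(y - 1)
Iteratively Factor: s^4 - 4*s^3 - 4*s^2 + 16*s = (s + 2)*(s^3 - 6*s^2 + 8*s) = (s - 4)*(s + 2)*(s^2 - 2*s) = (s - 4)*(s - 2)*(s + 2)*(s)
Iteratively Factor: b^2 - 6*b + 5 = (b - 5)*(b - 1)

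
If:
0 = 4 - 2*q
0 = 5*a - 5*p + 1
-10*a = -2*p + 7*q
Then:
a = -17/10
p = -3/2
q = 2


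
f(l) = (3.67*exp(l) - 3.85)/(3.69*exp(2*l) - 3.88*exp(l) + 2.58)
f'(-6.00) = 0.00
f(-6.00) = -1.49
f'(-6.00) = 0.00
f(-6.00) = -1.49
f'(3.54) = -0.03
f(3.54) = 0.03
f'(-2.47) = -0.05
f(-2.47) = -1.55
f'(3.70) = -0.02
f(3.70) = 0.02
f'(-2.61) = -0.05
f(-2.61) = -1.55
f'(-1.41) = 0.05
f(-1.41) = -1.59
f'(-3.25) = -0.03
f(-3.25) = -1.52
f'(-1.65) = -0.03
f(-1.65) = -1.60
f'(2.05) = -0.12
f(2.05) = 0.13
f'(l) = (3.67*exp(l) - 3.85)*(-7.38*exp(2*l) + 3.88*exp(l))/(3.69*exp(2*l) - 3.88*exp(l) + 2.58)^2 + 3.67*exp(l)/(3.69*exp(2*l) - 3.88*exp(l) + 2.58) = (-13.5423*exp(2*l) + 28.413*exp(l) - 5.4694)*exp(l)/(13.6161*exp(4*l) - 28.6344*exp(3*l) + 34.0948*exp(2*l) - 20.0208*exp(l) + 6.6564)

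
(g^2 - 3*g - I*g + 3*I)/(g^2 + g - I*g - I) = (g - 3)/(g + 1)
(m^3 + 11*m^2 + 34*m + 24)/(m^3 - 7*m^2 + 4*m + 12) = (m^2 + 10*m + 24)/(m^2 - 8*m + 12)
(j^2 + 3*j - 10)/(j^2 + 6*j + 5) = (j - 2)/(j + 1)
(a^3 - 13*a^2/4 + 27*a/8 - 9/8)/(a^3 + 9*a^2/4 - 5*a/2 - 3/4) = (8*a^2 - 18*a + 9)/(2*(4*a^2 + 13*a + 3))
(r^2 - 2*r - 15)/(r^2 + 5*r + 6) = (r - 5)/(r + 2)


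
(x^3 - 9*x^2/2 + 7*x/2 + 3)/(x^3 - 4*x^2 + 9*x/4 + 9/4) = 2*(x - 2)/(2*x - 3)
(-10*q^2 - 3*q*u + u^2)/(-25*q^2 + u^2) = (2*q + u)/(5*q + u)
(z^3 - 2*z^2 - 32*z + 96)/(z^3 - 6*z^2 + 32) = (z + 6)/(z + 2)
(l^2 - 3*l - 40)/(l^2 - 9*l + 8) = (l + 5)/(l - 1)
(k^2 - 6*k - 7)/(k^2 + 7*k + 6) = (k - 7)/(k + 6)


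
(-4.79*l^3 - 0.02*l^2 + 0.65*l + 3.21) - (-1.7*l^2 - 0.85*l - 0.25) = -4.79*l^3 + 1.68*l^2 + 1.5*l + 3.46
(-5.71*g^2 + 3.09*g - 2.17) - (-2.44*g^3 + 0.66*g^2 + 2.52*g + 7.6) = 2.44*g^3 - 6.37*g^2 + 0.57*g - 9.77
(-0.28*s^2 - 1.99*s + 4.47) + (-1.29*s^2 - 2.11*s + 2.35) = -1.57*s^2 - 4.1*s + 6.82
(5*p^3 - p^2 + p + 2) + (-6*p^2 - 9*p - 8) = 5*p^3 - 7*p^2 - 8*p - 6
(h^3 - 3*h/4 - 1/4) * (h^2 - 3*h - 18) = h^5 - 3*h^4 - 75*h^3/4 + 2*h^2 + 57*h/4 + 9/2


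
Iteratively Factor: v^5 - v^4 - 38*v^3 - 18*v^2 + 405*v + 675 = (v + 3)*(v^4 - 4*v^3 - 26*v^2 + 60*v + 225) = (v + 3)^2*(v^3 - 7*v^2 - 5*v + 75) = (v - 5)*(v + 3)^2*(v^2 - 2*v - 15) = (v - 5)^2*(v + 3)^2*(v + 3)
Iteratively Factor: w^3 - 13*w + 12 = (w + 4)*(w^2 - 4*w + 3) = (w - 3)*(w + 4)*(w - 1)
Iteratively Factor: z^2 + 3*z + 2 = (z + 1)*(z + 2)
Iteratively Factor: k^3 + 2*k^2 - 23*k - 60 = (k - 5)*(k^2 + 7*k + 12) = (k - 5)*(k + 3)*(k + 4)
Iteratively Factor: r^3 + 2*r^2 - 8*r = (r)*(r^2 + 2*r - 8) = r*(r - 2)*(r + 4)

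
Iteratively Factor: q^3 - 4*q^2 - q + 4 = (q - 1)*(q^2 - 3*q - 4) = (q - 4)*(q - 1)*(q + 1)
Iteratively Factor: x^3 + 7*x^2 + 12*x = (x + 4)*(x^2 + 3*x) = (x + 3)*(x + 4)*(x)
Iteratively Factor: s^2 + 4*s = (s)*(s + 4)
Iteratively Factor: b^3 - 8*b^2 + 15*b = (b - 3)*(b^2 - 5*b) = b*(b - 3)*(b - 5)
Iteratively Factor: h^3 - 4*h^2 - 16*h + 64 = (h + 4)*(h^2 - 8*h + 16) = (h - 4)*(h + 4)*(h - 4)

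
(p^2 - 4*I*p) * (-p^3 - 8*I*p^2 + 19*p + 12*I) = -p^5 - 4*I*p^4 - 13*p^3 - 64*I*p^2 + 48*p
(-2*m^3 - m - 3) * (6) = -12*m^3 - 6*m - 18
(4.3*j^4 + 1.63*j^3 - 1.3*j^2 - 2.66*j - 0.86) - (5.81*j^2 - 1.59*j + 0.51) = 4.3*j^4 + 1.63*j^3 - 7.11*j^2 - 1.07*j - 1.37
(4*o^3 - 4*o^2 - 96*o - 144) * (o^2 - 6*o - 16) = 4*o^5 - 28*o^4 - 136*o^3 + 496*o^2 + 2400*o + 2304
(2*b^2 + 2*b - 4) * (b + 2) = 2*b^3 + 6*b^2 - 8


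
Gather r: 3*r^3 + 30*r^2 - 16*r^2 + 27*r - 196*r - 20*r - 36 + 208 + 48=3*r^3 + 14*r^2 - 189*r + 220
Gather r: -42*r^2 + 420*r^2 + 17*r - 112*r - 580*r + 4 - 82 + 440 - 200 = 378*r^2 - 675*r + 162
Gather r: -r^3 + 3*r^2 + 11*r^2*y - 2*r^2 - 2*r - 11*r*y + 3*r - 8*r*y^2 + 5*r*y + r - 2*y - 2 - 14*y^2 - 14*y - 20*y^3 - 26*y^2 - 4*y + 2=-r^3 + r^2*(11*y + 1) + r*(-8*y^2 - 6*y + 2) - 20*y^3 - 40*y^2 - 20*y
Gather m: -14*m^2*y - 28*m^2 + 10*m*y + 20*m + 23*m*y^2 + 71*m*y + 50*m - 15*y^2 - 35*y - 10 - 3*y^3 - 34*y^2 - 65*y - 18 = m^2*(-14*y - 28) + m*(23*y^2 + 81*y + 70) - 3*y^3 - 49*y^2 - 100*y - 28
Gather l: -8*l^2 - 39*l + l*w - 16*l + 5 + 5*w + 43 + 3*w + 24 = -8*l^2 + l*(w - 55) + 8*w + 72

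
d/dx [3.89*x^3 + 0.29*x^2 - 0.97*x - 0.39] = 11.67*x^2 + 0.58*x - 0.97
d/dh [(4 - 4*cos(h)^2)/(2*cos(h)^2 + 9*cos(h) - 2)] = 36*(cos(h)^2 + 1)*sin(h)/(9*cos(h) + cos(2*h) - 1)^2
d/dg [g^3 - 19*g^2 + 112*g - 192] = 3*g^2 - 38*g + 112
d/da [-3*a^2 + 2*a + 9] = 2 - 6*a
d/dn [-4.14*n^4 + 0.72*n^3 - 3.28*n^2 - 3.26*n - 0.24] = -16.56*n^3 + 2.16*n^2 - 6.56*n - 3.26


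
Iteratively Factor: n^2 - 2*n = (n)*(n - 2)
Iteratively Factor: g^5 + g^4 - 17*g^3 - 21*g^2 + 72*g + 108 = (g + 3)*(g^4 - 2*g^3 - 11*g^2 + 12*g + 36) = (g + 2)*(g + 3)*(g^3 - 4*g^2 - 3*g + 18) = (g - 3)*(g + 2)*(g + 3)*(g^2 - g - 6) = (g - 3)^2*(g + 2)*(g + 3)*(g + 2)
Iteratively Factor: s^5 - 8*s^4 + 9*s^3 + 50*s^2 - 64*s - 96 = (s + 1)*(s^4 - 9*s^3 + 18*s^2 + 32*s - 96) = (s - 3)*(s + 1)*(s^3 - 6*s^2 + 32) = (s - 4)*(s - 3)*(s + 1)*(s^2 - 2*s - 8) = (s - 4)*(s - 3)*(s + 1)*(s + 2)*(s - 4)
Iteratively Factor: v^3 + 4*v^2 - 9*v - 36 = (v - 3)*(v^2 + 7*v + 12) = (v - 3)*(v + 4)*(v + 3)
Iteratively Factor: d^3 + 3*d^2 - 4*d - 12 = (d - 2)*(d^2 + 5*d + 6) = (d - 2)*(d + 2)*(d + 3)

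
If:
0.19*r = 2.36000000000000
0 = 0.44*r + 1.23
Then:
No Solution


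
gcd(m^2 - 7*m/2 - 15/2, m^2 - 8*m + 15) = m - 5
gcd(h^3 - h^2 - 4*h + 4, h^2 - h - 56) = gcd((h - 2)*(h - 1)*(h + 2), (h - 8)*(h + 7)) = 1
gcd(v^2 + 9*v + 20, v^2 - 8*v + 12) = 1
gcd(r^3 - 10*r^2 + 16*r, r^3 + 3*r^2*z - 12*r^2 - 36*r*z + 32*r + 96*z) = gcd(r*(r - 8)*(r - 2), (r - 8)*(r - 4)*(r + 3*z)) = r - 8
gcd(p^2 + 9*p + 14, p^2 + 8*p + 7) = p + 7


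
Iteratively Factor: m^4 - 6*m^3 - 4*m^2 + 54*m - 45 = (m - 5)*(m^3 - m^2 - 9*m + 9) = (m - 5)*(m + 3)*(m^2 - 4*m + 3) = (m - 5)*(m - 1)*(m + 3)*(m - 3)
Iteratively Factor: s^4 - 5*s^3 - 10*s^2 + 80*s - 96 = (s - 4)*(s^3 - s^2 - 14*s + 24) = (s - 4)*(s - 3)*(s^2 + 2*s - 8) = (s - 4)*(s - 3)*(s + 4)*(s - 2)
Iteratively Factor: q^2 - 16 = (q + 4)*(q - 4)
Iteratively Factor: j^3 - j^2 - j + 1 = (j + 1)*(j^2 - 2*j + 1) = (j - 1)*(j + 1)*(j - 1)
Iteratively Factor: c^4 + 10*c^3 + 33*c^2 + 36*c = (c + 4)*(c^3 + 6*c^2 + 9*c) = (c + 3)*(c + 4)*(c^2 + 3*c) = c*(c + 3)*(c + 4)*(c + 3)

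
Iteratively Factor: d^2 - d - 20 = (d + 4)*(d - 5)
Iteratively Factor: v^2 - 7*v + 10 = (v - 2)*(v - 5)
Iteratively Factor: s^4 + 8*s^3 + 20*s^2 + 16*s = (s)*(s^3 + 8*s^2 + 20*s + 16) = s*(s + 2)*(s^2 + 6*s + 8) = s*(s + 2)^2*(s + 4)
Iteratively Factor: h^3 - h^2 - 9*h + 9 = (h - 3)*(h^2 + 2*h - 3) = (h - 3)*(h + 3)*(h - 1)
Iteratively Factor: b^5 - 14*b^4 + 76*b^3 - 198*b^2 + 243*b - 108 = (b - 3)*(b^4 - 11*b^3 + 43*b^2 - 69*b + 36) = (b - 3)^2*(b^3 - 8*b^2 + 19*b - 12) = (b - 4)*(b - 3)^2*(b^2 - 4*b + 3) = (b - 4)*(b - 3)^2*(b - 1)*(b - 3)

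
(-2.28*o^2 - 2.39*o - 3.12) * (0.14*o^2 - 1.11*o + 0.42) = -0.3192*o^4 + 2.1962*o^3 + 1.2585*o^2 + 2.4594*o - 1.3104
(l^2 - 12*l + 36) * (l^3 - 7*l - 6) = l^5 - 12*l^4 + 29*l^3 + 78*l^2 - 180*l - 216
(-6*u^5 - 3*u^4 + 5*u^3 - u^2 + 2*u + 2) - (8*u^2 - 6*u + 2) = -6*u^5 - 3*u^4 + 5*u^3 - 9*u^2 + 8*u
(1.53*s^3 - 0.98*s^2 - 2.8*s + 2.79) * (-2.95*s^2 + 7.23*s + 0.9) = -4.5135*s^5 + 13.9529*s^4 + 2.5516*s^3 - 29.3565*s^2 + 17.6517*s + 2.511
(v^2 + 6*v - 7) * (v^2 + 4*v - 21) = v^4 + 10*v^3 - 4*v^2 - 154*v + 147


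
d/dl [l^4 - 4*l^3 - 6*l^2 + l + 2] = 4*l^3 - 12*l^2 - 12*l + 1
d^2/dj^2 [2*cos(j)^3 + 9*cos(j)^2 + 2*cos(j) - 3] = -7*cos(j)/2 - 18*cos(2*j) - 9*cos(3*j)/2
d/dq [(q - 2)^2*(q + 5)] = (q - 2)*(3*q + 8)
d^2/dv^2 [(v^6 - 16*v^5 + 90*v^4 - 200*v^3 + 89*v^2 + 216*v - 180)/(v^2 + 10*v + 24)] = 4*(3*v^8 + 51*v^7 + 109*v^6 - 2298*v^5 - 7740*v^4 + 32383*v^3 + 80046*v^2 - 183276*v - 7128)/(v^6 + 30*v^5 + 372*v^4 + 2440*v^3 + 8928*v^2 + 17280*v + 13824)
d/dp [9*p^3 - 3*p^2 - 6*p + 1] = 27*p^2 - 6*p - 6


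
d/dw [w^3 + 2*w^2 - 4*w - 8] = 3*w^2 + 4*w - 4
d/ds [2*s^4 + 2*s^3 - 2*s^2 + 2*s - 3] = 8*s^3 + 6*s^2 - 4*s + 2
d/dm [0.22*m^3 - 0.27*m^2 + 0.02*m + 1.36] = 0.66*m^2 - 0.54*m + 0.02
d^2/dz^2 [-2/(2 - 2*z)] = 2/(z - 1)^3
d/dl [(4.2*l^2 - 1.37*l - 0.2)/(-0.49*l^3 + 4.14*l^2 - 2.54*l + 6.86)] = (2.058*l^4 - 1.3426*l^3 - 5.2902*l^2 + 59.28*l - 9.9062)/(0.2401*l^6 - 4.0572*l^5 + 19.6288*l^4 - 27.754*l^3 + 63.2524*l^2 - 34.8488*l + 47.0596)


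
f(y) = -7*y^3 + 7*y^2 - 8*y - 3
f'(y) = -21*y^2 + 14*y - 8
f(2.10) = -53.76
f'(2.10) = -71.21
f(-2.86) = 240.89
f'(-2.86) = -219.81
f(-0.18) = -1.29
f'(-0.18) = -11.20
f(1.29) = -16.70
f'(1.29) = -24.89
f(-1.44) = 43.94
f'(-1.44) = -71.71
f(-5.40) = 1346.57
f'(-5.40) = -695.96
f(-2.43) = 158.22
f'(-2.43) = -166.02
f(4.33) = -474.68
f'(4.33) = -341.11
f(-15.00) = 25317.00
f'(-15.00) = -4943.00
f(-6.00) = 1809.00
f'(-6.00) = -848.00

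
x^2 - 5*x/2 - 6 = (x - 4)*(x + 3/2)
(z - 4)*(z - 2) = z^2 - 6*z + 8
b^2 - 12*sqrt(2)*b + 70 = (b - 7*sqrt(2))*(b - 5*sqrt(2))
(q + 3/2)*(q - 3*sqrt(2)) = q^2 - 3*sqrt(2)*q + 3*q/2 - 9*sqrt(2)/2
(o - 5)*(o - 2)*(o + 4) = o^3 - 3*o^2 - 18*o + 40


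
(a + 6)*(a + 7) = a^2 + 13*a + 42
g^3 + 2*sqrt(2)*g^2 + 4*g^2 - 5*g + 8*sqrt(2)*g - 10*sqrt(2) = (g - 1)*(g + 5)*(g + 2*sqrt(2))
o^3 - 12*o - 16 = (o - 4)*(o + 2)^2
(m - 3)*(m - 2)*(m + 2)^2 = m^4 - m^3 - 10*m^2 + 4*m + 24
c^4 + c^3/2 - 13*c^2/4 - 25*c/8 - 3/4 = (c - 2)*(c + 1/2)^2*(c + 3/2)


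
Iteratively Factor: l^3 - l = (l)*(l^2 - 1) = l*(l + 1)*(l - 1)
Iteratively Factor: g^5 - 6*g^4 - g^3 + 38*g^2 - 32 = (g - 1)*(g^4 - 5*g^3 - 6*g^2 + 32*g + 32) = (g - 1)*(g + 1)*(g^3 - 6*g^2 + 32) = (g - 4)*(g - 1)*(g + 1)*(g^2 - 2*g - 8) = (g - 4)^2*(g - 1)*(g + 1)*(g + 2)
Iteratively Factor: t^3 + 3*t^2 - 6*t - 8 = (t - 2)*(t^2 + 5*t + 4) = (t - 2)*(t + 4)*(t + 1)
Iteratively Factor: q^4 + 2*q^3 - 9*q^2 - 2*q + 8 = (q + 4)*(q^3 - 2*q^2 - q + 2) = (q + 1)*(q + 4)*(q^2 - 3*q + 2) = (q - 2)*(q + 1)*(q + 4)*(q - 1)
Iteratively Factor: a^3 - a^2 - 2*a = (a - 2)*(a^2 + a) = a*(a - 2)*(a + 1)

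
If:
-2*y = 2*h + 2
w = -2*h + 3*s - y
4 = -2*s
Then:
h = -y - 1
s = -2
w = y - 4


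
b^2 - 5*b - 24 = (b - 8)*(b + 3)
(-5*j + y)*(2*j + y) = -10*j^2 - 3*j*y + y^2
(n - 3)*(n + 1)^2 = n^3 - n^2 - 5*n - 3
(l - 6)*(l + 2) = l^2 - 4*l - 12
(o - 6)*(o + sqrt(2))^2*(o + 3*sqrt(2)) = o^4 - 6*o^3 + 5*sqrt(2)*o^3 - 30*sqrt(2)*o^2 + 14*o^2 - 84*o + 6*sqrt(2)*o - 36*sqrt(2)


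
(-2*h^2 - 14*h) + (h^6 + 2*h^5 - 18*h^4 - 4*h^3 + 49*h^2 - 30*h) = h^6 + 2*h^5 - 18*h^4 - 4*h^3 + 47*h^2 - 44*h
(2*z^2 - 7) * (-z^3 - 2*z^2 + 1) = -2*z^5 - 4*z^4 + 7*z^3 + 16*z^2 - 7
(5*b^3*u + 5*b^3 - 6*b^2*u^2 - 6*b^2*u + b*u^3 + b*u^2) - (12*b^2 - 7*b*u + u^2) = 5*b^3*u + 5*b^3 - 6*b^2*u^2 - 6*b^2*u - 12*b^2 + b*u^3 + b*u^2 + 7*b*u - u^2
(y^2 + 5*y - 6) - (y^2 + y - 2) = 4*y - 4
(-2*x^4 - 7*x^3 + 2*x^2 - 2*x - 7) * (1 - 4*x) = 8*x^5 + 26*x^4 - 15*x^3 + 10*x^2 + 26*x - 7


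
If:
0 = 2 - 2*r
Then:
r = 1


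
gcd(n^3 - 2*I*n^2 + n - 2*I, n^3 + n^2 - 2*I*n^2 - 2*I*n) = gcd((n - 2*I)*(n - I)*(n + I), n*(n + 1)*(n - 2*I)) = n - 2*I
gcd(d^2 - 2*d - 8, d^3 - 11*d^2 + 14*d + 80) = d + 2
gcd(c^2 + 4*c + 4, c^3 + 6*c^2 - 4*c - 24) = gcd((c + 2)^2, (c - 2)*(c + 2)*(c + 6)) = c + 2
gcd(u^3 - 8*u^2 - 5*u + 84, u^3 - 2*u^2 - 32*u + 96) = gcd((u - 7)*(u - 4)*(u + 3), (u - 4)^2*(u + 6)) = u - 4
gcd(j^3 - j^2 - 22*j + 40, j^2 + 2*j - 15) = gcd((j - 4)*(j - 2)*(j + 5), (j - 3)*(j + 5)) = j + 5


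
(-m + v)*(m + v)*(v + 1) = -m^2*v - m^2 + v^3 + v^2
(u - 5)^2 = u^2 - 10*u + 25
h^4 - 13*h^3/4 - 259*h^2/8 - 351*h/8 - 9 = (h - 8)*(h + 1/4)*(h + 3/2)*(h + 3)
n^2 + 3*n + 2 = (n + 1)*(n + 2)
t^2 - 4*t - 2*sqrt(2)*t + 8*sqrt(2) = (t - 4)*(t - 2*sqrt(2))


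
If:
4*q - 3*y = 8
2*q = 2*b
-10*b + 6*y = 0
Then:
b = -8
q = -8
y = -40/3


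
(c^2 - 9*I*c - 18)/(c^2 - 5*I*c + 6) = (c - 3*I)/(c + I)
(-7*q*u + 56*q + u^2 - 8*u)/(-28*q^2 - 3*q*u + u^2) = (u - 8)/(4*q + u)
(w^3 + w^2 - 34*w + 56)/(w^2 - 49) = (w^2 - 6*w + 8)/(w - 7)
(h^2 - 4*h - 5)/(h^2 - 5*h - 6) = (h - 5)/(h - 6)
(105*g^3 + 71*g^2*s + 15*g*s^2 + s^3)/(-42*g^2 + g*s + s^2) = (15*g^2 + 8*g*s + s^2)/(-6*g + s)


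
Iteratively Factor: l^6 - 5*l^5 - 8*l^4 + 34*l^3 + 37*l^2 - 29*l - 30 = (l - 3)*(l^5 - 2*l^4 - 14*l^3 - 8*l^2 + 13*l + 10) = (l - 5)*(l - 3)*(l^4 + 3*l^3 + l^2 - 3*l - 2) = (l - 5)*(l - 3)*(l + 1)*(l^3 + 2*l^2 - l - 2) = (l - 5)*(l - 3)*(l + 1)^2*(l^2 + l - 2) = (l - 5)*(l - 3)*(l - 1)*(l + 1)^2*(l + 2)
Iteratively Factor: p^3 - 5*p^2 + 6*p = (p - 2)*(p^2 - 3*p) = (p - 3)*(p - 2)*(p)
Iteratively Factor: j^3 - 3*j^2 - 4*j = (j - 4)*(j^2 + j) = (j - 4)*(j + 1)*(j)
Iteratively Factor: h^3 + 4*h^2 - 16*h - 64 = (h - 4)*(h^2 + 8*h + 16) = (h - 4)*(h + 4)*(h + 4)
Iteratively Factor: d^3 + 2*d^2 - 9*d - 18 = (d + 3)*(d^2 - d - 6) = (d - 3)*(d + 3)*(d + 2)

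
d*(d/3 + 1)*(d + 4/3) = d^3/3 + 13*d^2/9 + 4*d/3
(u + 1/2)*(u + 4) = u^2 + 9*u/2 + 2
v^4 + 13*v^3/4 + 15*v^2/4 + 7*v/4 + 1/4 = (v + 1/4)*(v + 1)^3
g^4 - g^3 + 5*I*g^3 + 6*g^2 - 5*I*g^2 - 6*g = g*(g - 1)*(g - I)*(g + 6*I)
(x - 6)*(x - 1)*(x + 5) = x^3 - 2*x^2 - 29*x + 30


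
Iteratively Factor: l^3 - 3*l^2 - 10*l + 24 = (l + 3)*(l^2 - 6*l + 8) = (l - 2)*(l + 3)*(l - 4)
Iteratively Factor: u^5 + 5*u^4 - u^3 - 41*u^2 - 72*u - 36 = (u + 3)*(u^4 + 2*u^3 - 7*u^2 - 20*u - 12) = (u + 2)*(u + 3)*(u^3 - 7*u - 6) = (u + 1)*(u + 2)*(u + 3)*(u^2 - u - 6) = (u + 1)*(u + 2)^2*(u + 3)*(u - 3)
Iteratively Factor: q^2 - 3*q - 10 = (q + 2)*(q - 5)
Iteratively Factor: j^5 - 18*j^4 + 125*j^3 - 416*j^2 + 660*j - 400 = (j - 2)*(j^4 - 16*j^3 + 93*j^2 - 230*j + 200) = (j - 4)*(j - 2)*(j^3 - 12*j^2 + 45*j - 50) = (j - 5)*(j - 4)*(j - 2)*(j^2 - 7*j + 10) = (j - 5)*(j - 4)*(j - 2)^2*(j - 5)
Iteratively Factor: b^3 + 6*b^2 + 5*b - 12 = (b + 4)*(b^2 + 2*b - 3) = (b + 3)*(b + 4)*(b - 1)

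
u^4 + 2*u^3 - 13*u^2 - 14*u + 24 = (u - 3)*(u - 1)*(u + 2)*(u + 4)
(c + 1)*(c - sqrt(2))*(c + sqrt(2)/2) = c^3 - sqrt(2)*c^2/2 + c^2 - c - sqrt(2)*c/2 - 1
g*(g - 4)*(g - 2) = g^3 - 6*g^2 + 8*g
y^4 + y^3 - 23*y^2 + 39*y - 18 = (y - 3)*(y - 1)^2*(y + 6)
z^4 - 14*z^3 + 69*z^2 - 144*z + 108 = (z - 6)*(z - 3)^2*(z - 2)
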